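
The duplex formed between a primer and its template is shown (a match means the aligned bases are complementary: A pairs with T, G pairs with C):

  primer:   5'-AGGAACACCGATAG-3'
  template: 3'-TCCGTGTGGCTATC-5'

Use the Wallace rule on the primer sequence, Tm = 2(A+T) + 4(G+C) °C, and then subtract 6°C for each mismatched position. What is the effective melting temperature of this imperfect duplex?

36°C

Primer base counts: A=6, T=1, G=4, C=3 → A+T=7, G+C=7
Perfect-match Tm = 2(7) + 4(7) = 14 + 28 = 42°C
Mismatches (positions where the bases are not complementary): 1 (at position 4)
Effective Tm = 42 − 1×6 = 42 − 6 = 36°C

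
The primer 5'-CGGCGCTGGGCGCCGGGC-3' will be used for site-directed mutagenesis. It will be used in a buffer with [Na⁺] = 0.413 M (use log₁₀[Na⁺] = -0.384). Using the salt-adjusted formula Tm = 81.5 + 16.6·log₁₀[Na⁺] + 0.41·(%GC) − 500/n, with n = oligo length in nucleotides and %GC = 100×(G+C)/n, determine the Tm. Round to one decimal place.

Length n = 18. T=1, A=0, G=10, C=7
G+C = 17, so %GC = 17/18 × 100 = 94.444%
Salt term: 16.6 × (-0.384) = -6.374
GC term: 0.41 × 94.444 = 38.722; length term: −500/18 = −27.778
Tm = 81.5 + (-6.374) + 38.722 − 27.778 = 86.07 → 86.1°C

86.1°C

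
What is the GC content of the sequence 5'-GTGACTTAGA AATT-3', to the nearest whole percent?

Base counts: T=5, C=1, G=3, A=5
G+C = 3 + 1 = 4 out of 14 bases
%GC = 4/14 × 100 = 28.57% ≈ 29%

29%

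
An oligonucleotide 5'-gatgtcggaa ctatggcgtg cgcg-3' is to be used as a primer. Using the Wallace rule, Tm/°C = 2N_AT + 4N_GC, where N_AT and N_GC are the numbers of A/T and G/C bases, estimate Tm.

Base counts: T=5, C=5, A=4, G=10
A+T = 9, G+C = 15
Tm = 4·15 + 2·9 = 60 + 18 = 78°C

78°C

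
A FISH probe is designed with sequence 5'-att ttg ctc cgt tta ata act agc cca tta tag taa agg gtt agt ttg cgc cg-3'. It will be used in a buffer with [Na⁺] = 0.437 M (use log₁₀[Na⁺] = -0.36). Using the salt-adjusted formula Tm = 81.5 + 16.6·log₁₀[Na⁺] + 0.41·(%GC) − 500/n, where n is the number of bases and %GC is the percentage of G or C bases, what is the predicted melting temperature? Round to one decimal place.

82.3°C

Length n = 53. Scanning the sequence gives G=11, A=13, C=10, T=19.
G+C = 21, so %GC = 21/53 × 100 = 39.623%
Salt term: 16.6 × (-0.36) = -5.976
GC term: 0.41 × 39.623 = 16.245; length term: −500/53 = −9.434
Tm = 81.5 + (-5.976) + 16.245 − 9.434 = 82.335 → 82.3°C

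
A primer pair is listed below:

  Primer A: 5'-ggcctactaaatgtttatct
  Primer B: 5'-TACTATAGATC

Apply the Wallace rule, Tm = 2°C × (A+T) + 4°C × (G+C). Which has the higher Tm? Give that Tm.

Primer A, 54°C

Primer A: A+T=13, G+C=7 → Tm = 2(13)+4(7) = 54°C
Primer B: A+T=8, G+C=3 → Tm = 2(8)+4(3) = 28°C
54°C vs 28°C → primer A is higher.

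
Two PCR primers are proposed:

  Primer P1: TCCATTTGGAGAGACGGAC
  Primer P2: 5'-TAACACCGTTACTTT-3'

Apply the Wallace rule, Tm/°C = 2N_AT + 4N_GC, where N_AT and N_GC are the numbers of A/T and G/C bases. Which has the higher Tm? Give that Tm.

Primer P1, 58°C

Primer P1: A+T=9, G+C=10 → Tm = 2(9)+4(10) = 58°C
Primer P2: A+T=10, G+C=5 → Tm = 2(10)+4(5) = 40°C
58°C vs 40°C → primer P1 is higher.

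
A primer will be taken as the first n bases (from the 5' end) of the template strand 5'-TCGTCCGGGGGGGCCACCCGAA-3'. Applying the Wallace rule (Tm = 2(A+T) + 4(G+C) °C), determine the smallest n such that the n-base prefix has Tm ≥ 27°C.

First 7 bases: TCGTCCG → Tm = 24°C (< 27°C)
First 8 bases: TCGTCCGG → Tm = 28°C (≥ 27°C)
Since every base adds ≥2°C, Tm only increases with n, so the threshold is first crossed at n = 8.

n = 8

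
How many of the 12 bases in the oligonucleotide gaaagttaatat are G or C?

2

Counting bases: G=2, A=6, T=4, C=0
G+C = 2 + 0 = 2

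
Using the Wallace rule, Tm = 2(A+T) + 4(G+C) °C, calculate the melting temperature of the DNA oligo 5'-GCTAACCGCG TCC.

Scanning the sequence gives T=2, G=3, C=6, A=2.
So N_AT = 4 and N_GC = 9.
Tm = 2(4) + 4(9) = 8 + 36 = 44°C

44°C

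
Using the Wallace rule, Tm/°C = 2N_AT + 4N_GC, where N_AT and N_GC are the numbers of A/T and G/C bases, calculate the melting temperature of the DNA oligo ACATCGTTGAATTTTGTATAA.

Scanning the sequence gives T=9, A=7, G=3, C=2.
A+T = 16, G+C = 5
Tm = 4·5 + 2·16 = 20 + 32 = 52°C

52°C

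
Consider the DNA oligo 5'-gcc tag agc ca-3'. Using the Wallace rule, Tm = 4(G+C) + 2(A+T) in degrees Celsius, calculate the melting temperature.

Scanning the sequence gives C=4, A=3, G=3, T=1.
AT pairs contribute 4, GC pairs contribute 7.
Tm = 2×4 + 4×7 = 36°C

36°C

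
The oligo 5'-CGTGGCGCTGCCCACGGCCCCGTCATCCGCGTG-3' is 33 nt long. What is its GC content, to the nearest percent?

79%

A=2, C=15, T=5, G=11
G+C = 11 + 15 = 26 out of 33 bases
%GC = 26/33 × 100 = 78.79% ≈ 79%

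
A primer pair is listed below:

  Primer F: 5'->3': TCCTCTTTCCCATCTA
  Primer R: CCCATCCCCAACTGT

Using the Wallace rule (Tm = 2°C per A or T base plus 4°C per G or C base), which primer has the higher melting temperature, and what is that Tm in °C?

Primer R, 48°C

Primer F: A+T=9, G+C=7 → Tm = 2(9)+4(7) = 46°C
Primer R: A+T=6, G+C=9 → Tm = 2(6)+4(9) = 48°C
46°C vs 48°C → primer R is higher.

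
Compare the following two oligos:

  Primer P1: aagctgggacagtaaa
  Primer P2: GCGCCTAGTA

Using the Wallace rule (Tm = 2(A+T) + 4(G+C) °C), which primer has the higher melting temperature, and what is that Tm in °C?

Primer P1: A+T=9, G+C=7 → Tm = 2(9)+4(7) = 46°C
Primer P2: A+T=4, G+C=6 → Tm = 2(4)+4(6) = 32°C
46°C vs 32°C → primer P1 is higher.

Primer P1, 46°C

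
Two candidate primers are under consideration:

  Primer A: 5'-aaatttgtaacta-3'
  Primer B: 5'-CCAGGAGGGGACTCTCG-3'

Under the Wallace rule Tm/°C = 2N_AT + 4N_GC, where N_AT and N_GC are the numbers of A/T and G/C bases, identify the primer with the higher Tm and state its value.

Primer B, 58°C

Primer A: A+T=11, G+C=2 → Tm = 2(11)+4(2) = 30°C
Primer B: A+T=5, G+C=12 → Tm = 2(5)+4(12) = 58°C
30°C vs 58°C → primer B is higher.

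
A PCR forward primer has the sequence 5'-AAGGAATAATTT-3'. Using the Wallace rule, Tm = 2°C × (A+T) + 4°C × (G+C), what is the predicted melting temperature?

Counting bases: C=0, T=4, A=6, G=2
AT pairs contribute 10, GC pairs contribute 2.
Tm = 2(10) + 4(2) = 20 + 8 = 28°C

28°C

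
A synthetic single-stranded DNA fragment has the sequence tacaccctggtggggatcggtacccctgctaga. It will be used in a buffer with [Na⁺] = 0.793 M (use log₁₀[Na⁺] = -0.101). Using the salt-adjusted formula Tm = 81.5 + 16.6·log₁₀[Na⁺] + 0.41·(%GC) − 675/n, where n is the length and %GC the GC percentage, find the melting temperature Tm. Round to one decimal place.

84.2°C

Length n = 33. Base counts: G=10, T=7, A=6, C=10
G+C = 20, so %GC = 20/33 × 100 = 60.606%
Salt term: 16.6 × (-0.101) = -1.677
GC term: 0.41 × 60.606 = 24.848; length term: −675/33 = −20.455
Tm = 81.5 + (-1.677) + 24.848 − 20.455 = 84.216 → 84.2°C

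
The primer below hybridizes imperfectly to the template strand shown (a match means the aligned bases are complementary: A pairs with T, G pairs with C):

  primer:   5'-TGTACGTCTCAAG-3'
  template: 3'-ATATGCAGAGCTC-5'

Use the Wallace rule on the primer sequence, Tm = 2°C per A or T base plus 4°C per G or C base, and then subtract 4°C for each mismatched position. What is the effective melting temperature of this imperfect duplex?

30°C

Primer base counts: A=3, T=4, G=3, C=3 → A+T=7, G+C=6
Perfect-match Tm = 2(7) + 4(6) = 14 + 24 = 38°C
Mismatches (positions where the bases are not complementary): 2 (at positions 2, 11)
Effective Tm = 38 − 2×4 = 38 − 8 = 30°C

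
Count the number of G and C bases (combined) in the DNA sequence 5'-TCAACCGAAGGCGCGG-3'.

C=5, A=4, T=1, G=6
G+C = 6 + 5 = 11

11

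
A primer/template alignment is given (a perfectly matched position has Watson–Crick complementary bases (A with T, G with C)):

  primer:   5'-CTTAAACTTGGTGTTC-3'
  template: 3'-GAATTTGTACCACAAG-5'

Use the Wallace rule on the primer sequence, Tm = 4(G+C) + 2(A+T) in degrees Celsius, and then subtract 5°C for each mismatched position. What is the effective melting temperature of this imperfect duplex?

Primer base counts: A=3, T=7, G=3, C=3 → A+T=10, G+C=6
Perfect-match Tm = 2(10) + 4(6) = 20 + 24 = 44°C
Mismatches (positions where the bases are not complementary): 1 (at position 8)
Effective Tm = 44 − 1×5 = 44 − 5 = 39°C

39°C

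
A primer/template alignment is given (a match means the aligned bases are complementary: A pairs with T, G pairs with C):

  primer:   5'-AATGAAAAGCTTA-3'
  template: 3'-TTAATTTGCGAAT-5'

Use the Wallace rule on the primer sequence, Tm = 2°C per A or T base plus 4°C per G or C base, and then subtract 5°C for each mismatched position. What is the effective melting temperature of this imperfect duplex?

Primer base counts: A=7, T=3, G=2, C=1 → A+T=10, G+C=3
Perfect-match Tm = 2(10) + 4(3) = 20 + 12 = 32°C
Mismatches (positions where the bases are not complementary): 2 (at positions 4, 8)
Effective Tm = 32 − 2×5 = 32 − 10 = 22°C

22°C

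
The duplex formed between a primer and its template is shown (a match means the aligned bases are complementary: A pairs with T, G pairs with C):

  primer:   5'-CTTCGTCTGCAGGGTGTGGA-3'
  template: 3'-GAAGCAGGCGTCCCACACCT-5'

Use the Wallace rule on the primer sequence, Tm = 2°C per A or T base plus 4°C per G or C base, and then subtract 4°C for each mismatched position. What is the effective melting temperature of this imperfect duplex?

60°C

Primer base counts: A=2, T=6, G=8, C=4 → A+T=8, G+C=12
Perfect-match Tm = 2(8) + 4(12) = 16 + 48 = 64°C
Mismatches (positions where the bases are not complementary): 1 (at position 8)
Effective Tm = 64 − 1×4 = 64 − 4 = 60°C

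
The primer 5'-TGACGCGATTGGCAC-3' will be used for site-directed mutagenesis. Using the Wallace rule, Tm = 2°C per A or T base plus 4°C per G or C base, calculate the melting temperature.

G=5, T=3, A=3, C=4
A+T = 6, G+C = 9
Tm = 4·9 + 2·6 = 36 + 12 = 48°C

48°C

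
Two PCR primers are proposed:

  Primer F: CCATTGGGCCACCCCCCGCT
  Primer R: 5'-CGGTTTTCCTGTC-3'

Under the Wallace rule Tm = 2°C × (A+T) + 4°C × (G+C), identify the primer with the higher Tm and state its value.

Primer F, 70°C

Primer F: A+T=5, G+C=15 → Tm = 2(5)+4(15) = 70°C
Primer R: A+T=6, G+C=7 → Tm = 2(6)+4(7) = 40°C
70°C vs 40°C → primer F is higher.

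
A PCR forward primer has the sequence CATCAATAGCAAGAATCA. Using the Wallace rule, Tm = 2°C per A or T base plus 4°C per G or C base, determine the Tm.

A=9, T=3, G=2, C=4
So N_AT = 12 and N_GC = 6.
Tm = 2(12) + 4(6) = 24 + 24 = 48°C

48°C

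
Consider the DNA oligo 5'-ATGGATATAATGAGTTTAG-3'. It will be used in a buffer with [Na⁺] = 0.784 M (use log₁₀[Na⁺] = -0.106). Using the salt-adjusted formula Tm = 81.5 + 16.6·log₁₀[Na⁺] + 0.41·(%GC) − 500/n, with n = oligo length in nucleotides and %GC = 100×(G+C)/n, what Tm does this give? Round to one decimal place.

Length n = 19. Base counts: G=5, A=7, C=0, T=7
G+C = 5, so %GC = 5/19 × 100 = 26.316%
Salt term: 16.6 × (-0.106) = -1.76
GC term: 0.41 × 26.316 = 10.79; length term: −500/19 = −26.316
Tm = 81.5 + (-1.76) + 10.79 − 26.316 = 64.214 → 64.2°C

64.2°C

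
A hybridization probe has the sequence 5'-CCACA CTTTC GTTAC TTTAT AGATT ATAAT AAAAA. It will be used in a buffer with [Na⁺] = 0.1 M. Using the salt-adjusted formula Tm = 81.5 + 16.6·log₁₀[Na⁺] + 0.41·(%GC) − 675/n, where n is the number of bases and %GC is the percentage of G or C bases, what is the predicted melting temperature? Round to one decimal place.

55.0°C

Length n = 35. T=13, A=14, G=2, C=6
G+C = 8, so %GC = 8/35 × 100 = 22.857%
Salt term: 16.6 × (-1) = -16.6
GC term: 0.41 × 22.857 = 9.371; length term: −675/35 = −19.286
Tm = 81.5 + (-16.6) + 9.371 − 19.286 = 54.985 → 55.0°C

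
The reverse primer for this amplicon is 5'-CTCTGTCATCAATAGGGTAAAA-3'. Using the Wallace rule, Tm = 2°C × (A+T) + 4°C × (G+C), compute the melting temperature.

Base counts: C=4, G=4, A=8, T=6
So N_AT = 14 and N_GC = 8.
Tm = 2(14) + 4(8) = 28 + 32 = 60°C

60°C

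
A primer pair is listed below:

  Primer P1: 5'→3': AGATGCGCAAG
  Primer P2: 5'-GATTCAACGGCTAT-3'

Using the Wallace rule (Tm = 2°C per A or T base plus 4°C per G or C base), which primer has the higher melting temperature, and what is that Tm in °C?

Primer P2, 40°C

Primer P1: A+T=5, G+C=6 → Tm = 2(5)+4(6) = 34°C
Primer P2: A+T=8, G+C=6 → Tm = 2(8)+4(6) = 40°C
34°C vs 40°C → primer P2 is higher.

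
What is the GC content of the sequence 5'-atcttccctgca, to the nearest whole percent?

50%

Base counts: C=5, T=4, A=2, G=1
G+C = 1 + 5 = 6 out of 12 bases
%GC = 6/12 × 100 = 50% ≈ 50%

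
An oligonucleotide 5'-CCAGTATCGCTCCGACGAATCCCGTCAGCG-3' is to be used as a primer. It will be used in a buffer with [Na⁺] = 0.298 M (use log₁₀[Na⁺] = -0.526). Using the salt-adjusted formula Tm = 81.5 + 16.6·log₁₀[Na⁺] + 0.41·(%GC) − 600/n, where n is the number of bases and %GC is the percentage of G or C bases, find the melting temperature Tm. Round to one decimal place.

Length n = 30. T=5, G=7, C=12, A=6
G+C = 19, so %GC = 19/30 × 100 = 63.333%
Salt term: 16.6 × (-0.526) = -8.732
GC term: 0.41 × 63.333 = 25.967; length term: −600/30 = −20
Tm = 81.5 + (-8.732) + 25.967 − 20 = 78.735 → 78.7°C

78.7°C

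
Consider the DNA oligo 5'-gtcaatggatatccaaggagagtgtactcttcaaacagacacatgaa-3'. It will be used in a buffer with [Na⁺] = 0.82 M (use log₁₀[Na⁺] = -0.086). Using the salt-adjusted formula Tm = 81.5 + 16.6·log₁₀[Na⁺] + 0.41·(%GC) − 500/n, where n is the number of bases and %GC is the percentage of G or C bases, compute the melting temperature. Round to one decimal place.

Length n = 47. Base counts: T=10, G=10, A=18, C=9
G+C = 19, so %GC = 19/47 × 100 = 40.426%
Salt term: 16.6 × (-0.086) = -1.428
GC term: 0.41 × 40.426 = 16.575; length term: −500/47 = −10.638
Tm = 81.5 + (-1.428) + 16.575 − 10.638 = 86.009 → 86.0°C

86.0°C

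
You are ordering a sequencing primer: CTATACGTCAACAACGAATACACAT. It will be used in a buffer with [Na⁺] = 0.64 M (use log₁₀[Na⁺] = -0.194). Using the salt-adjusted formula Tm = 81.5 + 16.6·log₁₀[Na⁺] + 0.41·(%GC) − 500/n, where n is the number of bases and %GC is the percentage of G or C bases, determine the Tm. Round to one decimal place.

Length n = 25. A=11, T=5, G=2, C=7
G+C = 9, so %GC = 9/25 × 100 = 36%
Salt term: 16.6 × (-0.194) = -3.22
GC term: 0.41 × 36 = 14.76; length term: −500/25 = −20
Tm = 81.5 + (-3.22) + 14.76 − 20 = 73.04 → 73.0°C

73.0°C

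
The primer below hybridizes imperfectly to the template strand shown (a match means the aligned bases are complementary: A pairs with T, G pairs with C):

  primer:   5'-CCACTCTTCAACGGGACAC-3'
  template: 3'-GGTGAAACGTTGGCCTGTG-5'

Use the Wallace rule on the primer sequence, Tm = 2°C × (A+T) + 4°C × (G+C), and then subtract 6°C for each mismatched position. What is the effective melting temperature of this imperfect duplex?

Primer base counts: A=5, T=3, G=3, C=8 → A+T=8, G+C=11
Perfect-match Tm = 2(8) + 4(11) = 16 + 44 = 60°C
Mismatches (positions where the bases are not complementary): 3 (at positions 6, 8, 13)
Effective Tm = 60 − 3×6 = 60 − 18 = 42°C

42°C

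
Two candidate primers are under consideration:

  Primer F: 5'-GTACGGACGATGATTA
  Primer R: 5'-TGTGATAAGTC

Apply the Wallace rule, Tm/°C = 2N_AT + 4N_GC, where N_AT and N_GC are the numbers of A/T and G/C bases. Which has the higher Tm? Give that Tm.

Primer F, 46°C

Primer F: A+T=9, G+C=7 → Tm = 2(9)+4(7) = 46°C
Primer R: A+T=7, G+C=4 → Tm = 2(7)+4(4) = 30°C
46°C vs 30°C → primer F is higher.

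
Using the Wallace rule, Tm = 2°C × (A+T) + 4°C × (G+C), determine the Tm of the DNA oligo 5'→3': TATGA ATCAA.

24°C

T=3, G=1, A=5, C=1
A+T = 8, G+C = 2
Tm = 2×8 + 4×2 = 24°C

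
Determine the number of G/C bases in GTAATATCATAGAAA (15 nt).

C=1, G=2, T=4, A=8
G+C = 2 + 1 = 3

3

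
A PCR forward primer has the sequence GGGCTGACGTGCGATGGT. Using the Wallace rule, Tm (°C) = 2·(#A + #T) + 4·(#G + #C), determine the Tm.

60°C

Scanning the sequence gives T=4, C=3, A=2, G=9.
A+T = 6, G+C = 12
Tm = 4·12 + 2·6 = 48 + 12 = 60°C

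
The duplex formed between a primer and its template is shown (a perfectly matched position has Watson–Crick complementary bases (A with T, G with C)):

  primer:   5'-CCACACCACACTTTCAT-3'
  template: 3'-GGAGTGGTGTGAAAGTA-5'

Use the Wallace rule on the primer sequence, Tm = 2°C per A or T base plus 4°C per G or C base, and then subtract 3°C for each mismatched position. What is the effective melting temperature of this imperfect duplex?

47°C

Primer base counts: A=5, T=4, G=0, C=8 → A+T=9, G+C=8
Perfect-match Tm = 2(9) + 4(8) = 18 + 32 = 50°C
Mismatches (positions where the bases are not complementary): 1 (at position 3)
Effective Tm = 50 − 1×3 = 50 − 3 = 47°C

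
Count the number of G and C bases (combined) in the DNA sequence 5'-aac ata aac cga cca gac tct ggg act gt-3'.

Counting bases: A=10, T=5, C=8, G=6
G+C = 6 + 8 = 14

14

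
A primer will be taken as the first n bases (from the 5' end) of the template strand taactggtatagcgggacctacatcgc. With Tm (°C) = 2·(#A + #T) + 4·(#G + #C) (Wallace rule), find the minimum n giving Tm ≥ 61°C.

First 20 bases: TAACTGGTATAGCGGGACCT → Tm = 60°C (< 61°C)
First 21 bases: TAACTGGTATAGCGGGACCTA → Tm = 62°C (≥ 61°C)
Each additional base adds 2°C (A/T) or 4°C (G/C), so Tm is non-decreasing in n; n = 21 is the first length to reach 61°C.

n = 21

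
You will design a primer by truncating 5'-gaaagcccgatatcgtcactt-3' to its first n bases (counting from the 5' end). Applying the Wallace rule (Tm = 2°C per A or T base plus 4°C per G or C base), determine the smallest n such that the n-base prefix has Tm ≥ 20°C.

First 6 bases: GAAAGC → Tm = 18°C (< 20°C)
First 7 bases: GAAAGCC → Tm = 22°C (≥ 20°C)
Since every base adds ≥2°C, Tm only increases with n, so the threshold is first crossed at n = 7.

n = 7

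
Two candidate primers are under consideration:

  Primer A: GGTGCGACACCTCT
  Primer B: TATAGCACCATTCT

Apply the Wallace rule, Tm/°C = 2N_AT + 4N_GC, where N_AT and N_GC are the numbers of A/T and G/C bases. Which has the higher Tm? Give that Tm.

Primer A, 46°C

Primer A: A+T=5, G+C=9 → Tm = 2(5)+4(9) = 46°C
Primer B: A+T=9, G+C=5 → Tm = 2(9)+4(5) = 38°C
46°C vs 38°C → primer A is higher.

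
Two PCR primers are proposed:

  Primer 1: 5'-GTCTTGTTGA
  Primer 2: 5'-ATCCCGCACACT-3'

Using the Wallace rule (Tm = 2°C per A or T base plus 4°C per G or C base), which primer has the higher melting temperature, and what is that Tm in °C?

Primer 2, 38°C

Primer 1: A+T=6, G+C=4 → Tm = 2(6)+4(4) = 28°C
Primer 2: A+T=5, G+C=7 → Tm = 2(5)+4(7) = 38°C
28°C vs 38°C → primer 2 is higher.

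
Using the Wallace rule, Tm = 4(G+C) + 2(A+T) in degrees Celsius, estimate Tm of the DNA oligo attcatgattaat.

A=5, C=1, T=6, G=1
So N_AT = 11 and N_GC = 2.
Tm = 4·2 + 2·11 = 8 + 22 = 30°C

30°C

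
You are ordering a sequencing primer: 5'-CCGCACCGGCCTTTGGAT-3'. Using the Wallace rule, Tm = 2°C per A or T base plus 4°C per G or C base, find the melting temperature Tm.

60°C

Scanning the sequence gives T=4, C=7, G=5, A=2.
AT pairs contribute 6, GC pairs contribute 12.
Tm = 2(6) + 4(12) = 12 + 48 = 60°C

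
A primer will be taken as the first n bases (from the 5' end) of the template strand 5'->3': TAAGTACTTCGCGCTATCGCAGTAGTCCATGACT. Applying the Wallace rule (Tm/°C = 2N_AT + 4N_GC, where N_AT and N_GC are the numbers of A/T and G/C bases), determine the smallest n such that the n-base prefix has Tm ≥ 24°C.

n = 10

First 9 bases: TAAGTACTT → Tm = 22°C (< 24°C)
First 10 bases: TAAGTACTTC → Tm = 26°C (≥ 24°C)
Each additional base adds 2°C (A/T) or 4°C (G/C), so Tm is non-decreasing in n; n = 10 is the first length to reach 24°C.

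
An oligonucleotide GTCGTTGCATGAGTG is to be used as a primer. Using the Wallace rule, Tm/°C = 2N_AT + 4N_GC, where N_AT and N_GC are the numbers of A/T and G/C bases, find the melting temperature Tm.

46°C

G=6, C=2, T=5, A=2
AT pairs contribute 7, GC pairs contribute 8.
Tm = 4·8 + 2·7 = 32 + 14 = 46°C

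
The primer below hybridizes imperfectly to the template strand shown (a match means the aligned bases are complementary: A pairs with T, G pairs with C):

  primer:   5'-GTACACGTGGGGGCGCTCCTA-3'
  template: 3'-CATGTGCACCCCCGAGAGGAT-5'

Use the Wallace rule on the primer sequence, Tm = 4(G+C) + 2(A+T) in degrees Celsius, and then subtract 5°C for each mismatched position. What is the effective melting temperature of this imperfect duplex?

Primer base counts: A=3, T=4, G=8, C=6 → A+T=7, G+C=14
Perfect-match Tm = 2(7) + 4(14) = 14 + 56 = 70°C
Mismatches (positions where the bases are not complementary): 1 (at position 15)
Effective Tm = 70 − 1×5 = 70 − 5 = 65°C

65°C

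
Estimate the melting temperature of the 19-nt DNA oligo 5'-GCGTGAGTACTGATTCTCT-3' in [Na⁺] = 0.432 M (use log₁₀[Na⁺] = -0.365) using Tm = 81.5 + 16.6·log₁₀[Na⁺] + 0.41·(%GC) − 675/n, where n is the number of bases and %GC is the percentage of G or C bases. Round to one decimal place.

59.3°C

Length n = 19. C=4, T=7, G=5, A=3
G+C = 9, so %GC = 9/19 × 100 = 47.368%
Salt term: 16.6 × (-0.365) = -6.059
GC term: 0.41 × 47.368 = 19.421; length term: −675/19 = −35.526
Tm = 81.5 + (-6.059) + 19.421 − 35.526 = 59.336 → 59.3°C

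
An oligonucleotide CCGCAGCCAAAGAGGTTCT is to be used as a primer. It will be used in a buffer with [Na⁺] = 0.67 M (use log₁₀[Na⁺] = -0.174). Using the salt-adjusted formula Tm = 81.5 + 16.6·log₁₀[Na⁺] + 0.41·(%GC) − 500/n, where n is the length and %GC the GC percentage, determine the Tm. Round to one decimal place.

76.0°C

Length n = 19. Base counts: C=6, G=5, A=5, T=3
G+C = 11, so %GC = 11/19 × 100 = 57.895%
Salt term: 16.6 × (-0.174) = -2.888
GC term: 0.41 × 57.895 = 23.737; length term: −500/19 = −26.316
Tm = 81.5 + (-2.888) + 23.737 − 26.316 = 76.033 → 76.0°C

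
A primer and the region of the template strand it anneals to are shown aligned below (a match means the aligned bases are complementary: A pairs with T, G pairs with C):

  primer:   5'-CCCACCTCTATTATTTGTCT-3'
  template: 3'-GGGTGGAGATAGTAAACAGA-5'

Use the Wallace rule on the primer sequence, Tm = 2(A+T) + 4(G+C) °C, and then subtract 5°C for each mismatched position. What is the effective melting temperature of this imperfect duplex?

Primer base counts: A=3, T=9, G=1, C=7 → A+T=12, G+C=8
Perfect-match Tm = 2(12) + 4(8) = 24 + 32 = 56°C
Mismatches (positions where the bases are not complementary): 1 (at position 12)
Effective Tm = 56 − 1×5 = 56 − 5 = 51°C

51°C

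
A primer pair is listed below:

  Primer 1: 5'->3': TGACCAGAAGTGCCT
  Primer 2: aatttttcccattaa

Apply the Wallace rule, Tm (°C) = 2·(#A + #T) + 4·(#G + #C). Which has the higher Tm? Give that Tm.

Primer 1: A+T=7, G+C=8 → Tm = 2(7)+4(8) = 46°C
Primer 2: A+T=12, G+C=3 → Tm = 2(12)+4(3) = 36°C
46°C vs 36°C → primer 1 is higher.

Primer 1, 46°C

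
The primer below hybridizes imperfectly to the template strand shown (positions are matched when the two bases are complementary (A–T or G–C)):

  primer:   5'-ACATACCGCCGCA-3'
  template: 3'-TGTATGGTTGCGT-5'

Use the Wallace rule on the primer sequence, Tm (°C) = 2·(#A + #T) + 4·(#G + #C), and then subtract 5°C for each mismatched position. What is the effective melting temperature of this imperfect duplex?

Primer base counts: A=4, T=1, G=2, C=6 → A+T=5, G+C=8
Perfect-match Tm = 2(5) + 4(8) = 10 + 32 = 42°C
Mismatches (positions where the bases are not complementary): 2 (at positions 8, 9)
Effective Tm = 42 − 2×5 = 42 − 10 = 32°C

32°C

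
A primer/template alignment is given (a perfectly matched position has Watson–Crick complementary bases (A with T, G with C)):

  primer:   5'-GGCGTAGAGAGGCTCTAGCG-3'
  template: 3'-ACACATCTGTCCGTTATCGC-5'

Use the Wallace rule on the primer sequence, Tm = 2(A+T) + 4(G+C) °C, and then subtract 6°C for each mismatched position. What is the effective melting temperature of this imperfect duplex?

36°C

Primer base counts: A=4, T=3, G=9, C=4 → A+T=7, G+C=13
Perfect-match Tm = 2(7) + 4(13) = 14 + 52 = 66°C
Mismatches (positions where the bases are not complementary): 5 (at positions 1, 3, 9, 14, 15)
Effective Tm = 66 − 5×6 = 66 − 30 = 36°C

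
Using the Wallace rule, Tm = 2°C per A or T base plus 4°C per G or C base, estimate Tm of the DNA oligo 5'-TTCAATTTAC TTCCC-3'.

T=7, A=3, C=5, G=0
A+T = 10, G+C = 5
Tm = 2×10 + 4×5 = 40°C

40°C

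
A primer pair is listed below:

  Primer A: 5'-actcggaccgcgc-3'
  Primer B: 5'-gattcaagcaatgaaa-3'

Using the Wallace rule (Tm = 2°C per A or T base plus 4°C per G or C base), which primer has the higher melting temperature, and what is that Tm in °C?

Primer A: A+T=3, G+C=10 → Tm = 2(3)+4(10) = 46°C
Primer B: A+T=11, G+C=5 → Tm = 2(11)+4(5) = 42°C
46°C vs 42°C → primer A is higher.

Primer A, 46°C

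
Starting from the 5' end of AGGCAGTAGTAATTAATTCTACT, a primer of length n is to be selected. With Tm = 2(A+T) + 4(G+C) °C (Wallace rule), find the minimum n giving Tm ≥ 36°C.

First 12 bases: AGGCAGTAGTAA → Tm = 34°C (< 36°C)
First 13 bases: AGGCAGTAGTAAT → Tm = 36°C (≥ 36°C)
Each additional base adds 2°C (A/T) or 4°C (G/C), so Tm is non-decreasing in n; n = 13 is the first length to reach 36°C.

n = 13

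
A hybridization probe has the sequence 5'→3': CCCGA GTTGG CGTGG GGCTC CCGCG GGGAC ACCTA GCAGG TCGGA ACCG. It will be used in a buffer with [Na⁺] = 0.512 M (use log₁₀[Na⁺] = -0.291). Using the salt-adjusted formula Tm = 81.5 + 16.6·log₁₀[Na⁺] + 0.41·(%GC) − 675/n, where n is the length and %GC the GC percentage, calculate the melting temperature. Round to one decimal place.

93.0°C

Length n = 49. T=6, A=7, G=20, C=16
G+C = 36, so %GC = 36/49 × 100 = 73.469%
Salt term: 16.6 × (-0.291) = -4.831
GC term: 0.41 × 73.469 = 30.122; length term: −675/49 = −13.776
Tm = 81.5 + (-4.831) + 30.122 − 13.776 = 93.015 → 93.0°C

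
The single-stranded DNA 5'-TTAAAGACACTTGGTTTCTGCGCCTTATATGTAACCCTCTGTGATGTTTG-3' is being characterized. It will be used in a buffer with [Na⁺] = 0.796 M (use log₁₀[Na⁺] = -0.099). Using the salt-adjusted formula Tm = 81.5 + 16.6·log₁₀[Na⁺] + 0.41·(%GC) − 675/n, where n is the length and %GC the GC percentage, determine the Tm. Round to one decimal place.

Length n = 50. Base counts: G=10, A=10, C=10, T=20
G+C = 20, so %GC = 20/50 × 100 = 40%
Salt term: 16.6 × (-0.099) = -1.643
GC term: 0.41 × 40 = 16.4; length term: −675/50 = −13.5
Tm = 81.5 + (-1.643) + 16.4 − 13.5 = 82.757 → 82.8°C

82.8°C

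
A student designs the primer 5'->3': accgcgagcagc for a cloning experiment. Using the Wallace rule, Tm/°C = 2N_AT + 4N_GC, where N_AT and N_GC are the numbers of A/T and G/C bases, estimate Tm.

42°C

Base counts: G=4, A=3, T=0, C=5
So N_AT = 3 and N_GC = 9.
Tm = 2×3 + 4×9 = 42°C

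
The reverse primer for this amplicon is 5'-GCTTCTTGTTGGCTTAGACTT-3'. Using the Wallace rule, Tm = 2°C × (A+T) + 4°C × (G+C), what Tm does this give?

60°C

Base counts: T=10, C=4, A=2, G=5
A+T = 12, G+C = 9
Tm = 4·9 + 2·12 = 36 + 24 = 60°C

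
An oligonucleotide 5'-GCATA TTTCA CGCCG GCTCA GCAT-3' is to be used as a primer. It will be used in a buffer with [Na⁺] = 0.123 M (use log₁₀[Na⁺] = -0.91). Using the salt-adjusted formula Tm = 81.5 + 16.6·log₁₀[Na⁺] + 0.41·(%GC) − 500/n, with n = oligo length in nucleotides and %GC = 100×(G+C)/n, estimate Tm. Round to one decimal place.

Length n = 24. A=5, G=5, T=6, C=8
G+C = 13, so %GC = 13/24 × 100 = 54.167%
Salt term: 16.6 × (-0.91) = -15.106
GC term: 0.41 × 54.167 = 22.208; length term: −500/24 = −20.833
Tm = 81.5 + (-15.106) + 22.208 − 20.833 = 67.769 → 67.8°C

67.8°C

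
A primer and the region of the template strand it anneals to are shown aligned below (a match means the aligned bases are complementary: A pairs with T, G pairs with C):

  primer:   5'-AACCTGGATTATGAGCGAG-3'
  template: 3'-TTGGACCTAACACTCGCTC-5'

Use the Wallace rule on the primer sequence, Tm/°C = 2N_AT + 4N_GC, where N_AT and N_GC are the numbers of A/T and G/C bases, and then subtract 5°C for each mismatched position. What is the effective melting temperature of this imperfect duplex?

51°C

Primer base counts: A=6, T=4, G=6, C=3 → A+T=10, G+C=9
Perfect-match Tm = 2(10) + 4(9) = 20 + 36 = 56°C
Mismatches (positions where the bases are not complementary): 1 (at position 11)
Effective Tm = 56 − 1×5 = 56 − 5 = 51°C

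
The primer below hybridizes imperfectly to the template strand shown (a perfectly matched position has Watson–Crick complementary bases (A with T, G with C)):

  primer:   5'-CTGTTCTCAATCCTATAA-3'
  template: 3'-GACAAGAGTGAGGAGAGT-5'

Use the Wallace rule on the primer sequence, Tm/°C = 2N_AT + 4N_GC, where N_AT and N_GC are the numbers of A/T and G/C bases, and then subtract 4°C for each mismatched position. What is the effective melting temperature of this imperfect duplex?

36°C

Primer base counts: A=5, T=7, G=1, C=5 → A+T=12, G+C=6
Perfect-match Tm = 2(12) + 4(6) = 24 + 24 = 48°C
Mismatches (positions where the bases are not complementary): 3 (at positions 10, 15, 17)
Effective Tm = 48 − 3×4 = 48 − 12 = 36°C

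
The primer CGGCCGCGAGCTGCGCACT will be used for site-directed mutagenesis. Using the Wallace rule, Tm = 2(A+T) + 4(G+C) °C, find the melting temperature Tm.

Base counts: A=2, C=8, G=7, T=2
So N_AT = 4 and N_GC = 15.
Tm = 4·15 + 2·4 = 60 + 8 = 68°C

68°C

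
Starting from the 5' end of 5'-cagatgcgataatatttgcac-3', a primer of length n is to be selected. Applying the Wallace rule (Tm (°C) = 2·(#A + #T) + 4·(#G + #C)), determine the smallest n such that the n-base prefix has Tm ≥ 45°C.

First 17 bases: CAGATGCGATAATATTT → Tm = 44°C (< 45°C)
First 18 bases: CAGATGCGATAATATTTG → Tm = 48°C (≥ 45°C)
Since every base adds ≥2°C, Tm only increases with n, so the threshold is first crossed at n = 18.

n = 18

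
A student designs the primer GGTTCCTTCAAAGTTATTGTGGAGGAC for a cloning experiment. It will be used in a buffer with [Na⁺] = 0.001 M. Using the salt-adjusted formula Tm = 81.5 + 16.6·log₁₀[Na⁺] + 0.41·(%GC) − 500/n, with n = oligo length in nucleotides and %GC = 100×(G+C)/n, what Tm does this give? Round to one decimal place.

31.4°C

Length n = 27. A=6, C=4, T=9, G=8
G+C = 12, so %GC = 12/27 × 100 = 44.444%
Salt term: 16.6 × (-3) = -49.8
GC term: 0.41 × 44.444 = 18.222; length term: −500/27 = −18.519
Tm = 81.5 + (-49.8) + 18.222 − 18.519 = 31.403 → 31.4°C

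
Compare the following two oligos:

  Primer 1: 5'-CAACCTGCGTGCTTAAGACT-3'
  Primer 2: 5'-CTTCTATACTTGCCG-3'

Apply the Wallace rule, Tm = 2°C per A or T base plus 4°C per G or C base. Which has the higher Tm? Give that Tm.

Primer 1: A+T=10, G+C=10 → Tm = 2(10)+4(10) = 60°C
Primer 2: A+T=8, G+C=7 → Tm = 2(8)+4(7) = 44°C
60°C vs 44°C → primer 1 is higher.

Primer 1, 60°C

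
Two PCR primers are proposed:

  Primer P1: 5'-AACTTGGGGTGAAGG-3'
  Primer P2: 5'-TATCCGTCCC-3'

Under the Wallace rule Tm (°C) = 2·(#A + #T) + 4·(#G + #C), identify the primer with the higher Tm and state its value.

Primer P1, 46°C

Primer P1: A+T=7, G+C=8 → Tm = 2(7)+4(8) = 46°C
Primer P2: A+T=4, G+C=6 → Tm = 2(4)+4(6) = 32°C
46°C vs 32°C → primer P1 is higher.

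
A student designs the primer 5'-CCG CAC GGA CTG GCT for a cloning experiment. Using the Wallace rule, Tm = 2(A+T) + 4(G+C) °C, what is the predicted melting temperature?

52°C

G=5, A=2, T=2, C=6
AT pairs contribute 4, GC pairs contribute 11.
Tm = 2×4 + 4×11 = 52°C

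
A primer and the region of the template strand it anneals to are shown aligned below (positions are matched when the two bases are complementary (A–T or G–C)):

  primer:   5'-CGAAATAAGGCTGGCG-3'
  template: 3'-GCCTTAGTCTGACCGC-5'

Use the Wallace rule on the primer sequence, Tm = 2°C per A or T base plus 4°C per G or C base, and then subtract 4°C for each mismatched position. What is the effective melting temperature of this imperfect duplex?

Primer base counts: A=5, T=2, G=6, C=3 → A+T=7, G+C=9
Perfect-match Tm = 2(7) + 4(9) = 14 + 36 = 50°C
Mismatches (positions where the bases are not complementary): 3 (at positions 3, 7, 10)
Effective Tm = 50 − 3×4 = 50 − 12 = 38°C

38°C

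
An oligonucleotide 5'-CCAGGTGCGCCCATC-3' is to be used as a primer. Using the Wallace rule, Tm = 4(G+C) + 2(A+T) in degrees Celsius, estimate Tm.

A=2, G=4, C=7, T=2
A+T = 4, G+C = 11
Tm = 4·11 + 2·4 = 44 + 8 = 52°C

52°C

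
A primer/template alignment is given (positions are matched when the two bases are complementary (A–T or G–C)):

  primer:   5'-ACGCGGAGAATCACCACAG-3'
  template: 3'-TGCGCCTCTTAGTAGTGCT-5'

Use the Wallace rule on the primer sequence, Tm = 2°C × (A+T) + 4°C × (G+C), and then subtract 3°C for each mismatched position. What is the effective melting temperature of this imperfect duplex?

51°C

Primer base counts: A=7, T=1, G=5, C=6 → A+T=8, G+C=11
Perfect-match Tm = 2(8) + 4(11) = 16 + 44 = 60°C
Mismatches (positions where the bases are not complementary): 3 (at positions 14, 18, 19)
Effective Tm = 60 − 3×3 = 60 − 9 = 51°C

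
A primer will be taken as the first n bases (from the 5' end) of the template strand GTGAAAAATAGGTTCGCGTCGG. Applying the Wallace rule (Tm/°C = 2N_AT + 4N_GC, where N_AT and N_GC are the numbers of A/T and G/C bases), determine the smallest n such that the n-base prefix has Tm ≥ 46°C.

n = 17

First 16 bases: GTGAAAAATAGGTTCG → Tm = 44°C (< 46°C)
First 17 bases: GTGAAAAATAGGTTCGC → Tm = 48°C (≥ 46°C)
Since every base adds ≥2°C, Tm only increases with n, so the threshold is first crossed at n = 17.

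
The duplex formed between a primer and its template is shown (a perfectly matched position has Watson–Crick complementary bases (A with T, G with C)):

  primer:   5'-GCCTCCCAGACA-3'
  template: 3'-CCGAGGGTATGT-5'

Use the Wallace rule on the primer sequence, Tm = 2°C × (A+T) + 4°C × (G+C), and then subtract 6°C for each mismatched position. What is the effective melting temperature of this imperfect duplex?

Primer base counts: A=3, T=1, G=2, C=6 → A+T=4, G+C=8
Perfect-match Tm = 2(4) + 4(8) = 8 + 32 = 40°C
Mismatches (positions where the bases are not complementary): 2 (at positions 2, 9)
Effective Tm = 40 − 2×6 = 40 − 12 = 28°C

28°C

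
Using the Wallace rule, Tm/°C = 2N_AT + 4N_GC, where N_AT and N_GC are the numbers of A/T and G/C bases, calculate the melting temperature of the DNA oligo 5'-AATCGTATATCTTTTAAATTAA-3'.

Base counts: G=1, A=9, T=10, C=2
AT pairs contribute 19, GC pairs contribute 3.
Tm = 2(19) + 4(3) = 38 + 12 = 50°C

50°C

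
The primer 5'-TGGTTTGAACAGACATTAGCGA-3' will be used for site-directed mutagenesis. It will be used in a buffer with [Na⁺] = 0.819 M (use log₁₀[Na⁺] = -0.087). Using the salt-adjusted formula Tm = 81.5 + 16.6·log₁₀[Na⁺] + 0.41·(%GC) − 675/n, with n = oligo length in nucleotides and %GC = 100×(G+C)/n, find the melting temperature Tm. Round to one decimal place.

66.1°C

Length n = 22. T=6, A=7, C=3, G=6
G+C = 9, so %GC = 9/22 × 100 = 40.909%
Salt term: 16.6 × (-0.087) = -1.444
GC term: 0.41 × 40.909 = 16.773; length term: −675/22 = −30.682
Tm = 81.5 + (-1.444) + 16.773 − 30.682 = 66.147 → 66.1°C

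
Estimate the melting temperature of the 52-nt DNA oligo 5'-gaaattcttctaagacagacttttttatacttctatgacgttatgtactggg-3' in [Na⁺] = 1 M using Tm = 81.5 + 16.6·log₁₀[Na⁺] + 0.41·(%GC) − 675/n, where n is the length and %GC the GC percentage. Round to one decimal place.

81.9°C

Length n = 52. Base counts: A=14, G=9, C=8, T=21
G+C = 17, so %GC = 17/52 × 100 = 32.692%
Salt term: 16.6 × (0) = 0
GC term: 0.41 × 32.692 = 13.404; length term: −675/52 = −12.981
Tm = 81.5 + (0) + 13.404 − 12.981 = 81.923 → 81.9°C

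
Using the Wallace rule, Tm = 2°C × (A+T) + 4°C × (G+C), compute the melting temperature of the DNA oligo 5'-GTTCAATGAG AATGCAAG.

50°C

Base counts: T=4, G=5, C=2, A=7
So N_AT = 11 and N_GC = 7.
Tm = 4·7 + 2·11 = 28 + 22 = 50°C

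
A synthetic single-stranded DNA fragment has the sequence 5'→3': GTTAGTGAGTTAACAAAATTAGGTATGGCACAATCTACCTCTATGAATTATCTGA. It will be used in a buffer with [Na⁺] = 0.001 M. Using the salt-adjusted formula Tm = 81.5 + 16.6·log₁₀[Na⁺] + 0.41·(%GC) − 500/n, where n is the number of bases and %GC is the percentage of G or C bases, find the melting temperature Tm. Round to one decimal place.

36.0°C

Length n = 55. Base counts: G=10, A=19, C=8, T=18
G+C = 18, so %GC = 18/55 × 100 = 32.727%
Salt term: 16.6 × (-3) = -49.8
GC term: 0.41 × 32.727 = 13.418; length term: −500/55 = −9.091
Tm = 81.5 + (-49.8) + 13.418 − 9.091 = 36.027 → 36.0°C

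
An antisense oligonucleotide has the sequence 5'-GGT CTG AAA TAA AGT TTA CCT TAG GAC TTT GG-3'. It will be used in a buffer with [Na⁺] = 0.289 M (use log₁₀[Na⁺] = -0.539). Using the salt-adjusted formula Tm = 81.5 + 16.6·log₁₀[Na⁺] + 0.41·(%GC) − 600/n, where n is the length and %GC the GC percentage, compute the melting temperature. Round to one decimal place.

Length n = 32. Base counts: C=4, T=11, A=9, G=8
G+C = 12, so %GC = 12/32 × 100 = 37.5%
Salt term: 16.6 × (-0.539) = -8.947
GC term: 0.41 × 37.5 = 15.375; length term: −600/32 = −18.75
Tm = 81.5 + (-8.947) + 15.375 − 18.75 = 69.178 → 69.2°C

69.2°C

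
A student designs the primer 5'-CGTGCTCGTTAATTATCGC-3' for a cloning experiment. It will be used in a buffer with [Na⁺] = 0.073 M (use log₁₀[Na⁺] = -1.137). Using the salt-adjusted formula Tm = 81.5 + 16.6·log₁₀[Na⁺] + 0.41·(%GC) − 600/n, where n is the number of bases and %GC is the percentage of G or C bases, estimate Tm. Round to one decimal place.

50.5°C

Length n = 19. Base counts: G=4, C=5, T=7, A=3
G+C = 9, so %GC = 9/19 × 100 = 47.368%
Salt term: 16.6 × (-1.137) = -18.874
GC term: 0.41 × 47.368 = 19.421; length term: −600/19 = −31.579
Tm = 81.5 + (-18.874) + 19.421 − 31.579 = 50.468 → 50.5°C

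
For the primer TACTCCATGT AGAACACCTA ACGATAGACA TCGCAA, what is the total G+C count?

Scanning the sequence gives C=10, A=14, T=7, G=5.
G+C = 5 + 10 = 15

15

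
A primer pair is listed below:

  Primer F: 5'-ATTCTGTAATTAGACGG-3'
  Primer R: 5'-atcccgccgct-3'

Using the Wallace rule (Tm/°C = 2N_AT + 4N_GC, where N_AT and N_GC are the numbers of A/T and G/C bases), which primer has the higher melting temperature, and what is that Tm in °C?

Primer F: A+T=11, G+C=6 → Tm = 2(11)+4(6) = 46°C
Primer R: A+T=3, G+C=8 → Tm = 2(3)+4(8) = 38°C
46°C vs 38°C → primer F is higher.

Primer F, 46°C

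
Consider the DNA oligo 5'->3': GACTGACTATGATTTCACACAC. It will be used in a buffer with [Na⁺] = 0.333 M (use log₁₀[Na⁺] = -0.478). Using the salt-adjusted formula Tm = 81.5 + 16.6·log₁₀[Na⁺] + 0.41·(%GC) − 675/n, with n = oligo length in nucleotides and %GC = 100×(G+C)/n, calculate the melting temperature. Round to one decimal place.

59.7°C

Length n = 22. Counting bases: C=6, T=6, G=3, A=7
G+C = 9, so %GC = 9/22 × 100 = 40.909%
Salt term: 16.6 × (-0.478) = -7.935
GC term: 0.41 × 40.909 = 16.773; length term: −675/22 = −30.682
Tm = 81.5 + (-7.935) + 16.773 − 30.682 = 59.656 → 59.7°C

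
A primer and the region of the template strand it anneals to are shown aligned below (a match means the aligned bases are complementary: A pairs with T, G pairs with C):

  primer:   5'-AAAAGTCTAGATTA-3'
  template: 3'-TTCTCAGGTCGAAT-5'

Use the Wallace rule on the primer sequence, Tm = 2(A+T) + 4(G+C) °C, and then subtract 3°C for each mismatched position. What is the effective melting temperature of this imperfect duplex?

Primer base counts: A=7, T=4, G=2, C=1 → A+T=11, G+C=3
Perfect-match Tm = 2(11) + 4(3) = 22 + 12 = 34°C
Mismatches (positions where the bases are not complementary): 3 (at positions 3, 8, 11)
Effective Tm = 34 − 3×3 = 34 − 9 = 25°C

25°C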